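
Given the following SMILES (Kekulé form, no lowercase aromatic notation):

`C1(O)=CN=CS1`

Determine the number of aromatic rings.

1

The SMILES encodes a five-membered ring with a sulfur at position 1 and a nitrogen at position 3 (in a C=N bond), with two double bonds.
The 5-membered ring with one sulfur and one =N– is fully conjugated (every ring atom contributes a p orbital); 2 ring double bonds (4 π electrons) plus a heteroatom lone pair (2) give 6 π electrons. Since 6 = 4n+2 (n=1), it is aromatic (thiazole).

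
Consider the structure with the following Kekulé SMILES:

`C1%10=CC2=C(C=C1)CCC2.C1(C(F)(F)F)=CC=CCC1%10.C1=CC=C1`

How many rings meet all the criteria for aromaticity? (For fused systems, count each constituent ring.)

1

The SMILES encodes a six-membered carbon ring with three alternating C=C double bonds, fused to a saturated five-membered carbon ring; a six-membered carbon ring with two conjugated C=C double bonds and two sp³ carbons; a four-membered carbon ring with two alternating C=C double bonds.
The 6-membered ring is planar and fully conjugated; 3 ring double bonds give 6 π electrons. 6 = 4(1)+2, so it is aromatic (benzene ring).
The 5-membered ring has three sp³ carbons, so it is not fully conjugated — not aromatic (cyclopentane ring).
The second 6-membered ring has two sp³ carbons, so it is not fully conjugated — not aromatic (1,3-cyclohexadiene).
The 4-membered ring has only sp² ring atoms; a planar conformation would have a fully conjugated π system of 4 electrons. But 4 = 4(1), which is 4n not 4n+2, so it is not aromatic (cyclobutadiene) — cyclobutadiene is antiaromatic and distorts to a rectangle.
1 of the 4 rings is aromatic. Total: 1.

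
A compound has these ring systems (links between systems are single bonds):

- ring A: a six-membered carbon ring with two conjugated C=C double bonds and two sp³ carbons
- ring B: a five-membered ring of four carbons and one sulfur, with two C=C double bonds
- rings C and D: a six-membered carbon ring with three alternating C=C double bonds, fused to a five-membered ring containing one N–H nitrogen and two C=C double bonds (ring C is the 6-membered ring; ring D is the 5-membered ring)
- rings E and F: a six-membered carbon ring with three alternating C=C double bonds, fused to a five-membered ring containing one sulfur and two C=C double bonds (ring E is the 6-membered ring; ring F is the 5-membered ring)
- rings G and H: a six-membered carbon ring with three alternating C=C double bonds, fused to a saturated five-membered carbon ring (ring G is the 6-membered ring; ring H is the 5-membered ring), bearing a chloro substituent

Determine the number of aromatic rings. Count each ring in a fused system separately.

Ring A has two sp³ carbons, so it is not fully conjugated — not aromatic (1,3-cyclohexadiene).
Ring B is planar and fully conjugated; 2 ring double bonds (4 π electrons) plus a heteroatom lone pair (2) give 6 π electrons. Since 6 = 4n+2 (n=1), ring B is aromatic (thiophene).
Rings C and D form a fused bicyclic system (with one N–H) with 9 sp² atoms and 10 π electrons from ring double bonds plus a heteroatom lone pair. 10 = 4(2)+2, so the system is aromatic and both rings count as aromatic (indole).
Rings E and F form a fused bicyclic system (with one sulfur) with 9 sp² atoms and 10 π electrons from ring double bonds plus a heteroatom lone pair. 10 = 4(2)+2, so the system is aromatic and both rings count as aromatic (benzothiophene).
Ring G has a continuous p-orbital overlap around the ring; 3 ring double bonds give 6 π electrons. That satisfies 4n+2 with n=1, so ring G is aromatic (benzene ring).
Ring H has three sp³ carbons, so it is not fully conjugated — not aromatic (cyclopentane ring).
Aromatic: B, C, D, E, F, G. Total: 6.

6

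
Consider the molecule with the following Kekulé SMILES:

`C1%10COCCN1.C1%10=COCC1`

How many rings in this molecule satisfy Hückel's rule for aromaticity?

The SMILES encodes a six-membered saturated ring with an oxygen and an N–H nitrogen at positions 1 and 4; a five-membered ring of four carbons and one oxygen, with one C=C double bond and two sp³ carbons.
The 6-membered ring with one oxygen and one N–H (1,4) has only sp³ atoms, so it is not fully conjugated — not aromatic (morpholine).
The 5-membered ring with one oxygen has two sp³ carbons, so it is not fully conjugated — not aromatic (2,3-dihydrofuran).
None of the rings are aromatic. Total: 0.

0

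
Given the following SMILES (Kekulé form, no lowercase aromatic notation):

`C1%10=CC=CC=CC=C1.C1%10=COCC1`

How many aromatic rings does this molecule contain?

The SMILES encodes an eight-membered carbon ring with four alternating C=C double bonds; a five-membered ring of four carbons and one oxygen, with one C=C double bond and two sp³ carbons.
The 8-membered ring has only sp² ring atoms; a planar conformation would have a fully conjugated π system of 8 electrons. But 8 = 4(2), which is 4n not 4n+2, so it is not aromatic (cyclooctatetraene) — cyclooctatetraene distorts into a non-planar tub to avoid antiaromaticity.
The 5-membered ring with one oxygen has two sp³ carbons, so it is not fully conjugated — not aromatic (2,3-dihydrofuran).
None of the rings are aromatic. Total: 0.

0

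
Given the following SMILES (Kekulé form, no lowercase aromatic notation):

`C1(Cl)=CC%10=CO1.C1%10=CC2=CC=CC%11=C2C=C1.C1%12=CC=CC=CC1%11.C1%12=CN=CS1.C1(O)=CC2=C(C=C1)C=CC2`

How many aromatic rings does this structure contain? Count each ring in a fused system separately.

The SMILES encodes a five-membered ring of four carbons and one oxygen, with two C=C double bonds; two fused six-membered carbon rings, each with three alternating C=C double bonds; a seven-membered carbon ring with three C=C double bonds and one sp³ carbon; a five-membered ring with a sulfur at position 1 and a nitrogen at position 3 (in a C=N bond), with two double bonds; a six-membered carbon ring with three alternating C=C double bonds, fused to a five-membered carbon ring containing one C=C double bond and one sp³ carbon.
The 5-membered ring with one oxygen is fully conjugated (every ring atom contributes a p orbital); 2 ring double bonds (4 π electrons) plus a heteroatom lone pair (2) give 6 π electrons. Since 6 = 4n+2 (n=1), it is aromatic (furan).
The fused 6/6-membered bicyclic is a single π system with 10 sp² atoms and 10 π electrons from ring double bonds. 10 = 4(2)+2, so the system is aromatic and both rings count as aromatic (naphthalene).
The 7-membered ring has one sp³ carbon, so it is not fully conjugated — not aromatic (cycloheptatriene).
The 5-membered ring with one sulfur and one =N– is planar and fully conjugated; 2 ring double bonds (4 π electrons) plus a heteroatom lone pair (2) give 6 π electrons. Since 6 = 4n+2 (n=1), it is aromatic (thiazole).
The 6-membered ring is fully conjugated (every ring atom contributes a p orbital); 3 ring double bonds give 6 π electrons. 6 = 4(1)+2, so it is aromatic (benzene ring).
The 5-membered ring has one sp³ carbon, so it is not fully conjugated — not aromatic (cyclopentene ring).
5 of the 7 rings are aromatic. Total: 5.

5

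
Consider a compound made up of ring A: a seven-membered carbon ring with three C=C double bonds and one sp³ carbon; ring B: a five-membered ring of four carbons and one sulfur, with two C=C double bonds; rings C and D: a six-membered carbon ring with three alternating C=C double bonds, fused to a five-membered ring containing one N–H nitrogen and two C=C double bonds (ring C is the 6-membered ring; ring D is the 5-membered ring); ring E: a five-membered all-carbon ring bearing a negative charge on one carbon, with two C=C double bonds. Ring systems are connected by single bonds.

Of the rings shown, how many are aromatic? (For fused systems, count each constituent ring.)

4

Ring A has one sp³ carbon, so it is not fully conjugated — not aromatic (cycloheptatriene).
Ring B is fully conjugated (every ring atom contributes a p orbital); 2 ring double bonds (4 π electrons) plus a heteroatom lone pair (2) give 6 π electrons. Since 6 = 4n+2 (n=1), ring B is aromatic (thiophene).
Rings C and D form a fused bicyclic system (with one N–H) with 9 sp² atoms and 10 π electrons from ring double bonds plus a heteroatom lone pair. 10 = 4(2)+2, so the system is aromatic and both rings count as aromatic (indole).
Ring E is planar and fully conjugated; 2 ring double bonds (4 π electrons) plus the carbanion lone pair (2) give 6 π electrons. That satisfies 4n+2 with n=1, so ring E is aromatic (cyclopentadienyl anion).
Aromatic: B, C, D, E. Total: 4.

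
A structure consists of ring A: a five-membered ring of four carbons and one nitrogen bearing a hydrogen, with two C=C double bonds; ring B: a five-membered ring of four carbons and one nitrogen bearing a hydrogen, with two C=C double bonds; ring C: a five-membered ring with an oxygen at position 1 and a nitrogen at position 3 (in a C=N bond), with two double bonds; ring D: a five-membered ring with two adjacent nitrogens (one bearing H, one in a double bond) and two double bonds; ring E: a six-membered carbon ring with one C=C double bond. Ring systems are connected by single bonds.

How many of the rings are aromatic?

Ring A is fully conjugated (every ring atom contributes a p orbital); 2 ring double bonds (4 π electrons) plus a heteroatom lone pair (2) give 6 π electrons. Since 6 = 4n+2 (n=1), ring A is aromatic (pyrrole).
Ring B is fully conjugated (every ring atom contributes a p orbital); 2 ring double bonds (4 π electrons) plus a heteroatom lone pair (2) give 6 π electrons. That satisfies 4n+2 with n=1, so ring B is aromatic (pyrrole).
Ring C has a continuous p-orbital overlap around the ring; 2 ring double bonds (4 π electrons) plus a heteroatom lone pair (2) give 6 π electrons. 6 = 4(1)+2, so ring C is aromatic (oxazole).
Ring D is planar and fully conjugated; 2 ring double bonds (4 π electrons) plus a heteroatom lone pair (2) give 6 π electrons. That satisfies 4n+2 with n=1, so ring D is aromatic (pyrazole).
Ring E has four sp³ carbons, so it is not fully conjugated — not aromatic (cyclohexene).
Aromatic: A, B, C, D. Total: 4.

4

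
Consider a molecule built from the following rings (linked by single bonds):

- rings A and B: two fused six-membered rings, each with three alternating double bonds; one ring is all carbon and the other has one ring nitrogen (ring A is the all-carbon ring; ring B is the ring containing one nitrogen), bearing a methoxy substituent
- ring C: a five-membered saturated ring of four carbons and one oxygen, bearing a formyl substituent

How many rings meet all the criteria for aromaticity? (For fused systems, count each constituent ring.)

Rings A and B form a fused bicyclic system (with one nitrogen) with 10 sp² atoms and 10 π electrons from ring double bonds. 10 = 4(2)+2, so the system is aromatic and both rings count as aromatic (quinoline).
Ring C has only sp³ atoms, so it is not fully conjugated — not aromatic (tetrahydrofuran).
Aromatic: A, B. Total: 2.

2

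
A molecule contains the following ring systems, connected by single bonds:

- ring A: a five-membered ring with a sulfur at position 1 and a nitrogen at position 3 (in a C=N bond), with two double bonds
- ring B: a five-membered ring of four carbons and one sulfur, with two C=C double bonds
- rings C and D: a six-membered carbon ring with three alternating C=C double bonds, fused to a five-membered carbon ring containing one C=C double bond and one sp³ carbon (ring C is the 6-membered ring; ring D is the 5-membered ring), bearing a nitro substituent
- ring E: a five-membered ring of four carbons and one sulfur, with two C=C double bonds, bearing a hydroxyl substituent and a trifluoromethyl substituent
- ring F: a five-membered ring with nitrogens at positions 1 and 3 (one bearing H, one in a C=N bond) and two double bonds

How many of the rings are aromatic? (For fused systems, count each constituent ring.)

Ring A has a continuous p-orbital overlap around the ring; 2 ring double bonds (4 π electrons) plus a heteroatom lone pair (2) give 6 π electrons. That satisfies 4n+2 with n=1, so ring A is aromatic (thiazole).
Ring B is planar and fully conjugated; 2 ring double bonds (4 π electrons) plus a heteroatom lone pair (2) give 6 π electrons. Since 6 = 4n+2 (n=1), ring B is aromatic (thiophene).
Ring C is planar and fully conjugated; 3 ring double bonds give 6 π electrons. That satisfies 4n+2 with n=1, so ring C is aromatic (benzene ring).
Ring D has one sp³ carbon, so it is not fully conjugated — not aromatic (cyclopentene ring).
Ring E is fully conjugated (every ring atom contributes a p orbital); 2 ring double bonds (4 π electrons) plus a heteroatom lone pair (2) give 6 π electrons. 6 = 4(1)+2, so ring E is aromatic (thiophene).
Ring F is fully conjugated (every ring atom contributes a p orbital); 2 ring double bonds (4 π electrons) plus a heteroatom lone pair (2) give 6 π electrons. 6 = 4(1)+2, so ring F is aromatic (imidazole).
Aromatic: A, B, C, E, F. Total: 5.

5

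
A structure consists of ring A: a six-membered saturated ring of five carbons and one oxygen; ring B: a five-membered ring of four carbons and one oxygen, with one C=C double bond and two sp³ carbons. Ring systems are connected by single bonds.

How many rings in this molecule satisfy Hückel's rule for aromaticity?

0

Ring A has only sp³ atoms, so it is not fully conjugated — not aromatic (tetrahydropyran).
Ring B has two sp³ carbons, so it is not fully conjugated — not aromatic (2,3-dihydrofuran).
No ring is aromatic. Total: 0.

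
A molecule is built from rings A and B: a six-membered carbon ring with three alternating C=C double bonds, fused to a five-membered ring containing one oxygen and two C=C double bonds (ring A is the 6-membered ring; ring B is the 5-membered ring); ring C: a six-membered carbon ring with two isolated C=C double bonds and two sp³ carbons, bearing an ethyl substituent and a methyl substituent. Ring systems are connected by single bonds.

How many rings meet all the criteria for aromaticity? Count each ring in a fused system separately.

Rings A and B form a fused bicyclic system (with one oxygen) with 9 sp² atoms and 10 π electrons from ring double bonds plus a heteroatom lone pair. 10 = 4(2)+2, so the system is aromatic and both rings count as aromatic (benzofuran).
Ring C has two sp³ carbons, so it is not fully conjugated — not aromatic (1,4-cyclohexadiene).
Aromatic: A, B. Total: 2.

2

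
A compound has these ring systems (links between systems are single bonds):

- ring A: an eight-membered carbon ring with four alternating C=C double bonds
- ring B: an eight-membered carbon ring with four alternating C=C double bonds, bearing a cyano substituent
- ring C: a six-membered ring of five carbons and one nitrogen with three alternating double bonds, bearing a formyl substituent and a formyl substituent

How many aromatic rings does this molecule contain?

1

Ring A has only sp² ring atoms; a planar conformation would have a fully conjugated π system of 8 electrons. But 8 = 4(2), which is 4n not 4n+2, so ring A is not aromatic (cyclooctatetraene) — cyclooctatetraene distorts into a non-planar tub to avoid antiaromaticity.
Ring B has only sp² ring atoms; a planar conformation would have a fully conjugated π system of 8 electrons. But 8 = 4(2), which is 4n not 4n+2, so ring B is not aromatic (cyclooctatetraene) — cyclooctatetraene distorts into a non-planar tub to avoid antiaromaticity.
Ring C has a continuous p-orbital overlap around the ring; 3 ring double bonds give 6 π electrons. That satisfies 4n+2 with n=1, so ring C is aromatic (pyridine).
Aromatic: C. Total: 1.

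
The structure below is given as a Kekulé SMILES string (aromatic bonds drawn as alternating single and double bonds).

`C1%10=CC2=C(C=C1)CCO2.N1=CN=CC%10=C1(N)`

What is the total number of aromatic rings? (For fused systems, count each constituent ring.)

2

The SMILES encodes a six-membered carbon ring with three alternating C=C double bonds, fused to a five-membered ring containing one oxygen and two sp³ carbons; a six-membered ring with nitrogens at positions 1 and 3 and three alternating double bonds.
The 6-membered ring has a continuous p-orbital overlap around the ring; 3 ring double bonds give 6 π electrons. 6 = 4(1)+2, so it is aromatic (benzene ring).
The 5-membered ring with one oxygen has two sp³ carbons, so it is not fully conjugated — not aromatic (oxolane ring).
The 6-membered ring with two nitrogens (1,3) has a continuous p-orbital overlap around the ring; 3 ring double bonds give 6 π electrons. 6 = 4(1)+2, so it is aromatic (pyrimidine).
2 of the 3 rings are aromatic. Total: 2.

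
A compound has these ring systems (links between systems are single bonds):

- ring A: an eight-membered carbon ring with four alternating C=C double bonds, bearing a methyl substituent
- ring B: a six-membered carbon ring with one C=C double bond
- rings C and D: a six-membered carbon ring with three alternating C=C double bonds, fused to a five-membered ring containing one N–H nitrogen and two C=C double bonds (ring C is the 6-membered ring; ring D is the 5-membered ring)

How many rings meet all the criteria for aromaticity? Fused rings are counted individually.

Ring A has only sp² ring atoms; a planar conformation would have a fully conjugated π system of 8 electrons. But 8 = 4(2), which is 4n not 4n+2, so ring A is not aromatic (cyclooctatetraene) — cyclooctatetraene distorts into a non-planar tub to avoid antiaromaticity.
Ring B has four sp³ carbons, so it is not fully conjugated — not aromatic (cyclohexene).
Rings C and D form a fused bicyclic system (with one N–H) with 9 sp² atoms and 10 π electrons from ring double bonds plus a heteroatom lone pair. 10 = 4(2)+2, so the system is aromatic and both rings count as aromatic (indole).
Aromatic: C, D. Total: 2.

2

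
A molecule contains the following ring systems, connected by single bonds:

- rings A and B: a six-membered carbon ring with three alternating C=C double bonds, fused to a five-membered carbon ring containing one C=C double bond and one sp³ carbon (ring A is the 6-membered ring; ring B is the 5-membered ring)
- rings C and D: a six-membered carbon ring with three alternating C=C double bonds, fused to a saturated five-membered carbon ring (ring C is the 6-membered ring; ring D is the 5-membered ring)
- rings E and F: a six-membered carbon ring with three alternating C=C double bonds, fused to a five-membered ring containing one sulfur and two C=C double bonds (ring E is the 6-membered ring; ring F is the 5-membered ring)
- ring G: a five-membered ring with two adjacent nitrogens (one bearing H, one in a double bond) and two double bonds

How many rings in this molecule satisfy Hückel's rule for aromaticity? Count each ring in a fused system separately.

5

Ring A is planar and fully conjugated; 3 ring double bonds give 6 π electrons. Since 6 = 4n+2 (n=1), ring A is aromatic (benzene ring).
Ring B has one sp³ carbon, so it is not fully conjugated — not aromatic (cyclopentene ring).
Ring C is planar and fully conjugated; 3 ring double bonds give 6 π electrons. 6 = 4(1)+2, so ring C is aromatic (benzene ring).
Ring D has three sp³ carbons, so it is not fully conjugated — not aromatic (cyclopentane ring).
Rings E and F form a fused bicyclic system (with one sulfur) with 9 sp² atoms and 10 π electrons from ring double bonds plus a heteroatom lone pair. 10 = 4(2)+2, so the system is aromatic and both rings count as aromatic (benzothiophene).
Ring G is planar and fully conjugated; 2 ring double bonds (4 π electrons) plus a heteroatom lone pair (2) give 6 π electrons. That satisfies 4n+2 with n=1, so ring G is aromatic (pyrazole).
Aromatic: A, C, E, F, G. Total: 5.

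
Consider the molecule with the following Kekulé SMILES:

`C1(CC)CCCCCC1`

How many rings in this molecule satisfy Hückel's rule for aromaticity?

The SMILES encodes a seven-membered saturated carbon ring.
The 7-membered ring has only sp³ atoms, so it is not fully conjugated — not aromatic (cycloheptane).

0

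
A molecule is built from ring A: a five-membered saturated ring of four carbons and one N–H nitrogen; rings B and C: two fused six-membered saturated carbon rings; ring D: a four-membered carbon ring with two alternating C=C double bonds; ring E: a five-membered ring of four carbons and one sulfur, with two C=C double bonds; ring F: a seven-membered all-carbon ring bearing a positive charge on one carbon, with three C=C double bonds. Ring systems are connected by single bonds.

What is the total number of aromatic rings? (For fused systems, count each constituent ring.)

2

Ring A has only sp³ atoms, so it is not fully conjugated — not aromatic (pyrrolidine).
Ring B has only sp³ atoms, so it is not fully conjugated — not aromatic (cyclohexane ring).
Ring C has only sp³ atoms, so it is not fully conjugated — not aromatic (cyclohexane ring).
Ring D has only sp² ring atoms; a planar conformation would have a fully conjugated π system of 4 electrons. But 4 = 4(1), which is 4n not 4n+2, so ring D is not aromatic (cyclobutadiene) — cyclobutadiene is antiaromatic and distorts to a rectangle.
Ring E has a continuous p-orbital overlap around the ring; 2 ring double bonds (4 π electrons) plus a heteroatom lone pair (2) give 6 π electrons. That satisfies 4n+2 with n=1, so ring E is aromatic (thiophene).
Ring F is planar and fully conjugated; 3 ring double bonds (6 π electrons) plus the carbocation's empty p orbital (0, but keeps the ring conjugated) give 6 π electrons. 6 = 4(1)+2, so ring F is aromatic (tropylium cation).
Aromatic: E, F. Total: 2.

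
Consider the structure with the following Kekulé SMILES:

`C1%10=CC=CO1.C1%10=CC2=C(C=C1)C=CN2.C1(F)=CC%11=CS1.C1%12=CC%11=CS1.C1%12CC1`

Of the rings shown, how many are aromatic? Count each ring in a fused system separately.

5

The SMILES encodes a five-membered ring of four carbons and one oxygen, with two C=C double bonds; a six-membered carbon ring with three alternating C=C double bonds, fused to a five-membered ring containing one N–H nitrogen and two C=C double bonds; a five-membered ring of four carbons and one sulfur, with two C=C double bonds; a five-membered ring of four carbons and one sulfur, with two C=C double bonds; a three-membered saturated carbon ring.
The 5-membered ring with one oxygen is fully conjugated (every ring atom contributes a p orbital); 2 ring double bonds (4 π electrons) plus a heteroatom lone pair (2) give 6 π electrons. That satisfies 4n+2 with n=1, so it is aromatic (furan).
The fused 6/5-membered bicyclic (with one N–H) is a single π system with 9 sp² atoms and 10 π electrons from ring double bonds plus a heteroatom lone pair. 10 = 4(2)+2, so the system is aromatic and both rings count as aromatic (indole).
The 5-membered ring with one sulfur is planar and fully conjugated; 2 ring double bonds (4 π electrons) plus a heteroatom lone pair (2) give 6 π electrons. 6 = 4(1)+2, so it is aromatic (thiophene).
The second 5-membered ring with one sulfur is planar and fully conjugated; 2 ring double bonds (4 π electrons) plus a heteroatom lone pair (2) give 6 π electrons. That satisfies 4n+2 with n=1, so it is aromatic (thiophene).
The 3-membered ring has only sp³ atoms, so it is not fully conjugated — not aromatic (cyclopropane).
5 of the 6 rings are aromatic. Total: 5.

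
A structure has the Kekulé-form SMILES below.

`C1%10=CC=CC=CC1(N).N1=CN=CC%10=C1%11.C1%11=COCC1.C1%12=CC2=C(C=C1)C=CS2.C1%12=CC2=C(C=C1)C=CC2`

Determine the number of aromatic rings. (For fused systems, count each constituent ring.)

4

The SMILES encodes a seven-membered carbon ring with three C=C double bonds and one sp³ carbon; a six-membered ring with nitrogens at positions 1 and 3 and three alternating double bonds; a five-membered ring of four carbons and one oxygen, with one C=C double bond and two sp³ carbons; a six-membered carbon ring with three alternating C=C double bonds, fused to a five-membered ring containing one sulfur and two C=C double bonds; a six-membered carbon ring with three alternating C=C double bonds, fused to a five-membered carbon ring containing one C=C double bond and one sp³ carbon.
The 7-membered ring has one sp³ carbon, so it is not fully conjugated — not aromatic (cycloheptatriene).
The 6-membered ring with two nitrogens (1,3) has a continuous p-orbital overlap around the ring; 3 ring double bonds give 6 π electrons. That satisfies 4n+2 with n=1, so it is aromatic (pyrimidine).
The 5-membered ring with one oxygen has two sp³ carbons, so it is not fully conjugated — not aromatic (2,3-dihydrofuran).
The fused 6/5-membered bicyclic (with one sulfur) is a single π system with 9 sp² atoms and 10 π electrons from ring double bonds plus a heteroatom lone pair. 10 = 4(2)+2, so the system is aromatic and both rings count as aromatic (benzothiophene).
The 6-membered ring is planar and fully conjugated; 3 ring double bonds give 6 π electrons. 6 = 4(1)+2, so it is aromatic (benzene ring).
The 5-membered ring has one sp³ carbon, so it is not fully conjugated — not aromatic (cyclopentene ring).
4 of the 7 rings are aromatic. Total: 4.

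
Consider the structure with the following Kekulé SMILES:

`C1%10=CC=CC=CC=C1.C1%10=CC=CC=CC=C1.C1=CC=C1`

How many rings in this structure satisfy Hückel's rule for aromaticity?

The SMILES encodes an eight-membered carbon ring with four alternating C=C double bonds; an eight-membered carbon ring with four alternating C=C double bonds; a four-membered carbon ring with two alternating C=C double bonds.
The 8-membered ring has only sp² ring atoms; a planar conformation would have a fully conjugated π system of 8 electrons. But 8 = 4(2), which is 4n not 4n+2, so it is not aromatic (cyclooctatetraene) — cyclooctatetraene distorts into a non-planar tub to avoid antiaromaticity.
The second 8-membered ring has only sp² ring atoms; a planar conformation would have a fully conjugated π system of 8 electrons. But 8 = 4(2), which is 4n not 4n+2, so it is not aromatic (cyclooctatetraene) — cyclooctatetraene distorts into a non-planar tub to avoid antiaromaticity.
The 4-membered ring has only sp² ring atoms; a planar conformation would have a fully conjugated π system of 4 electrons. But 4 = 4(1), which is 4n not 4n+2, so it is not aromatic (cyclobutadiene) — cyclobutadiene is antiaromatic and distorts to a rectangle.
None of the rings are aromatic. Total: 0.

0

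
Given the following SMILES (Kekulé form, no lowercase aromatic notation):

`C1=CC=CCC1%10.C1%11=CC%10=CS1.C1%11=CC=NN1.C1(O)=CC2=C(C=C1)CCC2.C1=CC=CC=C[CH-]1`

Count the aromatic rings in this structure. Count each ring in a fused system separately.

The SMILES encodes a six-membered carbon ring with two conjugated C=C double bonds and two sp³ carbons; a five-membered ring of four carbons and one sulfur, with two C=C double bonds; a five-membered ring with two adjacent nitrogens (one bearing H, one in a double bond) and two double bonds; a six-membered carbon ring with three alternating C=C double bonds, fused to a saturated five-membered carbon ring; a seven-membered all-carbon ring bearing a negative charge on one carbon, with three C=C double bonds.
The 6-membered ring has two sp³ carbons, so it is not fully conjugated — not aromatic (1,3-cyclohexadiene).
The 5-membered ring with one sulfur has a continuous p-orbital overlap around the ring; 2 ring double bonds (4 π electrons) plus a heteroatom lone pair (2) give 6 π electrons. That satisfies 4n+2 with n=1, so it is aromatic (thiophene).
The 5-membered ring with two adjacent nitrogens (one N–H, one =N–) is fully conjugated (every ring atom contributes a p orbital); 2 ring double bonds (4 π electrons) plus a heteroatom lone pair (2) give 6 π electrons. Since 6 = 4n+2 (n=1), it is aromatic (pyrazole).
The second 6-membered ring is planar and fully conjugated; 3 ring double bonds give 6 π electrons. Since 6 = 4n+2 (n=1), it is aromatic (benzene ring).
The 5-membered ring has three sp³ carbons, so it is not fully conjugated — not aromatic (cyclopentane ring).
The 7-membered ring has only sp² ring atoms; a planar conformation would have a fully conjugated π system of 8 electrons. But 8 = 4(2), which is 4n not 4n+2, so it is not aromatic (cycloheptatrienyl anion).
3 of the 6 rings are aromatic. Total: 3.

3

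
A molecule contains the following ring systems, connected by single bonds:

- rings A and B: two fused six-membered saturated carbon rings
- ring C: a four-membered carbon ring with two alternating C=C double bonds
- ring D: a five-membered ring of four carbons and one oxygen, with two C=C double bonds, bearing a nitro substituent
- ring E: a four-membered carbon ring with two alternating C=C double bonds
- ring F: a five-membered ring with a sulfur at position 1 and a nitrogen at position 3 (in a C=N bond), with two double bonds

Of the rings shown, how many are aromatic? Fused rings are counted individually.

2

Ring A has only sp³ atoms, so it is not fully conjugated — not aromatic (cyclohexane ring).
Ring B has only sp³ atoms, so it is not fully conjugated — not aromatic (cyclohexane ring).
Ring C has only sp² ring atoms; a planar conformation would have a fully conjugated π system of 4 electrons. But 4 = 4(1), which is 4n not 4n+2, so ring C is not aromatic (cyclobutadiene) — cyclobutadiene is antiaromatic and distorts to a rectangle.
Ring D is fully conjugated (every ring atom contributes a p orbital); 2 ring double bonds (4 π electrons) plus a heteroatom lone pair (2) give 6 π electrons. 6 = 4(1)+2, so ring D is aromatic (furan).
Ring E has only sp² ring atoms; a planar conformation would have a fully conjugated π system of 4 electrons. But 4 = 4(1), which is 4n not 4n+2, so ring E is not aromatic (cyclobutadiene) — cyclobutadiene is antiaromatic and distorts to a rectangle.
Ring F has a continuous p-orbital overlap around the ring; 2 ring double bonds (4 π electrons) plus a heteroatom lone pair (2) give 6 π electrons. Since 6 = 4n+2 (n=1), ring F is aromatic (thiazole).
Aromatic: D, F. Total: 2.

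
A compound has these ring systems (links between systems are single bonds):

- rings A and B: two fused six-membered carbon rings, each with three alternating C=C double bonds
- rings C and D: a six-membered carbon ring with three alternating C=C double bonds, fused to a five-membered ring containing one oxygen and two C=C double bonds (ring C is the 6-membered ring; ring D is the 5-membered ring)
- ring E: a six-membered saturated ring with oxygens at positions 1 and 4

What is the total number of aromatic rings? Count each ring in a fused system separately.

4

Rings A and B form a fused bicyclic system with 10 sp² atoms and 10 π electrons from ring double bonds. 10 = 4(2)+2, so the system is aromatic and both rings count as aromatic (naphthalene).
Rings C and D form a fused bicyclic system (with one oxygen) with 9 sp² atoms and 10 π electrons from ring double bonds plus a heteroatom lone pair. 10 = 4(2)+2, so the system is aromatic and both rings count as aromatic (benzofuran).
Ring E has only sp³ atoms, so it is not fully conjugated — not aromatic (1,4-dioxane).
Aromatic: A, B, C, D. Total: 4.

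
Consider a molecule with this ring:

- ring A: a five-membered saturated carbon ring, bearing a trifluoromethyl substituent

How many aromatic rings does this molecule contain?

Ring A has only sp³ atoms, so it is not fully conjugated — not aromatic (cyclopentane).

0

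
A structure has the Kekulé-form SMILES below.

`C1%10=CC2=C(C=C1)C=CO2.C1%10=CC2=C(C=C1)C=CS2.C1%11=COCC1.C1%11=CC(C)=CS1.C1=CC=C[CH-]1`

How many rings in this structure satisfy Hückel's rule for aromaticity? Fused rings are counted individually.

The SMILES encodes a six-membered carbon ring with three alternating C=C double bonds, fused to a five-membered ring containing one oxygen and two C=C double bonds; a six-membered carbon ring with three alternating C=C double bonds, fused to a five-membered ring containing one sulfur and two C=C double bonds; a five-membered ring of four carbons and one oxygen, with one C=C double bond and two sp³ carbons; a five-membered ring of four carbons and one sulfur, with two C=C double bonds; a five-membered all-carbon ring bearing a negative charge on one carbon, with two C=C double bonds.
The fused 6/5-membered bicyclic (with one oxygen) is a single π system with 9 sp² atoms and 10 π electrons from ring double bonds plus a heteroatom lone pair. 10 = 4(2)+2, so the system is aromatic and both rings count as aromatic (benzofuran).
The fused 6/5-membered bicyclic (with one sulfur) is a single π system with 9 sp² atoms and 10 π electrons from ring double bonds plus a heteroatom lone pair. 10 = 4(2)+2, so the system is aromatic and both rings count as aromatic (benzothiophene).
The 5-membered ring with one oxygen has two sp³ carbons, so it is not fully conjugated — not aromatic (2,3-dihydrofuran).
The 5-membered ring with one sulfur is fully conjugated (every ring atom contributes a p orbital); 2 ring double bonds (4 π electrons) plus a heteroatom lone pair (2) give 6 π electrons. That satisfies 4n+2 with n=1, so it is aromatic (thiophene).
The 5-membered ring is planar and fully conjugated; 2 ring double bonds (4 π electrons) plus the carbanion lone pair (2) give 6 π electrons. 6 = 4(1)+2, so it is aromatic (cyclopentadienyl anion).
6 of the 7 rings are aromatic. Total: 6.

6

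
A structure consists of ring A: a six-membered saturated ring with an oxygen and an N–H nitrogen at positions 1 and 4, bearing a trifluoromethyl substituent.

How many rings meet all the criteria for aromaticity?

0

Ring A has only sp³ atoms, so it is not fully conjugated — not aromatic (morpholine).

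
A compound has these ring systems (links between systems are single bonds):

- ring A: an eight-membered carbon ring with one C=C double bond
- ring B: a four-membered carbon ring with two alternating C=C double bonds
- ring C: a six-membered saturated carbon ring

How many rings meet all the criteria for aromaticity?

Ring A has six sp³ carbons, so it is not fully conjugated — not aromatic (cyclooctene).
Ring B has only sp² ring atoms; a planar conformation would have a fully conjugated π system of 4 electrons. But 4 = 4(1), which is 4n not 4n+2, so ring B is not aromatic (cyclobutadiene) — cyclobutadiene is antiaromatic and distorts to a rectangle.
Ring C has only sp³ atoms, so it is not fully conjugated — not aromatic (cyclohexane).
No ring is aromatic. Total: 0.

0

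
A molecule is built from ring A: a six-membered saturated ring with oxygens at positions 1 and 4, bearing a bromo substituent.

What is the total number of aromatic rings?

Ring A has only sp³ atoms, so it is not fully conjugated — not aromatic (1,4-dioxane).

0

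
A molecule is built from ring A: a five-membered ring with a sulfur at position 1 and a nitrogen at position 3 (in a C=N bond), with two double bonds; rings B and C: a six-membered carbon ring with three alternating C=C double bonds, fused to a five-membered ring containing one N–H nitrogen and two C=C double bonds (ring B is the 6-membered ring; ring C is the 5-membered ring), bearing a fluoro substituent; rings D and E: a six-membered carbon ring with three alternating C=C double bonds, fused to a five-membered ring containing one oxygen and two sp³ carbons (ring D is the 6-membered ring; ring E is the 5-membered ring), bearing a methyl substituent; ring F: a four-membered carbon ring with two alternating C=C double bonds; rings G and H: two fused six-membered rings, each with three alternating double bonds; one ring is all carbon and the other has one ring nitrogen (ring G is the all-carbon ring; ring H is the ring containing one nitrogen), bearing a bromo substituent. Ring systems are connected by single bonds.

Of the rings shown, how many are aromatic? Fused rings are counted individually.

6

Ring A is planar and fully conjugated; 2 ring double bonds (4 π electrons) plus a heteroatom lone pair (2) give 6 π electrons. 6 = 4(1)+2, so ring A is aromatic (thiazole).
Rings B and C form a fused bicyclic system (with one N–H) with 9 sp² atoms and 10 π electrons from ring double bonds plus a heteroatom lone pair. 10 = 4(2)+2, so the system is aromatic and both rings count as aromatic (indole).
Ring D is fully conjugated (every ring atom contributes a p orbital); 3 ring double bonds give 6 π electrons. 6 = 4(1)+2, so ring D is aromatic (benzene ring).
Ring E has two sp³ carbons, so it is not fully conjugated — not aromatic (oxolane ring).
Ring F has only sp² ring atoms; a planar conformation would have a fully conjugated π system of 4 electrons. But 4 = 4(1), which is 4n not 4n+2, so ring F is not aromatic (cyclobutadiene) — cyclobutadiene is antiaromatic and distorts to a rectangle.
Rings G and H form a fused bicyclic system (with one nitrogen) with 10 sp² atoms and 10 π electrons from ring double bonds. 10 = 4(2)+2, so the system is aromatic and both rings count as aromatic (quinoline).
Aromatic: A, B, C, D, G, H. Total: 6.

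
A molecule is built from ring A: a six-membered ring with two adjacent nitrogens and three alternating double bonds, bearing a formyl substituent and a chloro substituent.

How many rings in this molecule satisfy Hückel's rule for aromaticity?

Ring A has a continuous p-orbital overlap around the ring; 3 ring double bonds give 6 π electrons. That satisfies 4n+2 with n=1, so ring A is aromatic (pyridazine).

1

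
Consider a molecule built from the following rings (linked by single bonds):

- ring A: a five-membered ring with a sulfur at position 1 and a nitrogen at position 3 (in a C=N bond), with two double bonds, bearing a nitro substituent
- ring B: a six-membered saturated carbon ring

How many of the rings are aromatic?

Ring A is fully conjugated (every ring atom contributes a p orbital); 2 ring double bonds (4 π electrons) plus a heteroatom lone pair (2) give 6 π electrons. 6 = 4(1)+2, so ring A is aromatic (thiazole).
Ring B has only sp³ atoms, so it is not fully conjugated — not aromatic (cyclohexane).
Aromatic: A. Total: 1.

1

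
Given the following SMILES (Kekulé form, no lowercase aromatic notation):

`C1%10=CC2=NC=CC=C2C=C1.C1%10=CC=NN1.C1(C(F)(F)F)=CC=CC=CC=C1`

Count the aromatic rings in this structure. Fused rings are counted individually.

The SMILES encodes two fused six-membered rings, each with three alternating double bonds; one ring is all carbon and the other has one ring nitrogen; a five-membered ring with two adjacent nitrogens (one bearing H, one in a double bond) and two double bonds; an eight-membered carbon ring with four alternating C=C double bonds.
The fused 6/6-membered bicyclic (with one nitrogen) is a single π system with 10 sp² atoms and 10 π electrons from ring double bonds. 10 = 4(2)+2, so the system is aromatic and both rings count as aromatic (quinoline).
The 5-membered ring with two adjacent nitrogens (one N–H, one =N–) is planar and fully conjugated; 2 ring double bonds (4 π electrons) plus a heteroatom lone pair (2) give 6 π electrons. 6 = 4(1)+2, so it is aromatic (pyrazole).
The 8-membered ring has only sp² ring atoms; a planar conformation would have a fully conjugated π system of 8 electrons. But 8 = 4(2), which is 4n not 4n+2, so it is not aromatic (cyclooctatetraene) — cyclooctatetraene distorts into a non-planar tub to avoid antiaromaticity.
3 of the 4 rings are aromatic. Total: 3.

3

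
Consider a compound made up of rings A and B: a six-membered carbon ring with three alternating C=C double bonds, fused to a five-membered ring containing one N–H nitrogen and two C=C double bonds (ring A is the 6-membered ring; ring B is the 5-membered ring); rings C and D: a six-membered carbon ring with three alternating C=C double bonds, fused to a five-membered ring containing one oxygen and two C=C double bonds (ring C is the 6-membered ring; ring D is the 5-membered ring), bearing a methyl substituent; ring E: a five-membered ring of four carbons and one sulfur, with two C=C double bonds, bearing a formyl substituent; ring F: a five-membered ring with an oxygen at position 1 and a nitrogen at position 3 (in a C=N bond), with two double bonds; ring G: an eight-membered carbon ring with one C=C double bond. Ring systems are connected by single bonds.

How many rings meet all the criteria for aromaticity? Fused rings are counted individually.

Rings A and B form a fused bicyclic system (with one N–H) with 9 sp² atoms and 10 π electrons from ring double bonds plus a heteroatom lone pair. 10 = 4(2)+2, so the system is aromatic and both rings count as aromatic (indole).
Rings C and D form a fused bicyclic system (with one oxygen) with 9 sp² atoms and 10 π electrons from ring double bonds plus a heteroatom lone pair. 10 = 4(2)+2, so the system is aromatic and both rings count as aromatic (benzofuran).
Ring E is fully conjugated (every ring atom contributes a p orbital); 2 ring double bonds (4 π electrons) plus a heteroatom lone pair (2) give 6 π electrons. Since 6 = 4n+2 (n=1), ring E is aromatic (thiophene).
Ring F is fully conjugated (every ring atom contributes a p orbital); 2 ring double bonds (4 π electrons) plus a heteroatom lone pair (2) give 6 π electrons. That satisfies 4n+2 with n=1, so ring F is aromatic (oxazole).
Ring G has six sp³ carbons, so it is not fully conjugated — not aromatic (cyclooctene).
Aromatic: A, B, C, D, E, F. Total: 6.

6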